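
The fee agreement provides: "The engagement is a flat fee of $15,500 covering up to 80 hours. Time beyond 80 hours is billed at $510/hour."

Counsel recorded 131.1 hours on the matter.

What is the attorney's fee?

$41,561.00

Flat fee: $15,500.00
Excess hours: 131.1 − 80 = 51.1
Overrun: 51.1 × $510 = $26,061.00
Total: $15,500.00 + $26,061.00 = $41,561.00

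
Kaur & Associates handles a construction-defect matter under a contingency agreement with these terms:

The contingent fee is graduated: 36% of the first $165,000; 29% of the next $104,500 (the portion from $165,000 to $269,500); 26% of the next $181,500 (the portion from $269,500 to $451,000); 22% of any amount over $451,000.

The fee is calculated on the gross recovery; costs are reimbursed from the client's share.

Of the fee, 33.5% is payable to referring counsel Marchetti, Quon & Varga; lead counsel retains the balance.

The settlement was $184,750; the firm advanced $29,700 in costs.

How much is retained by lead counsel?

$43,309.79

Fee base is the gross recovery, $184,750; costs are reimbursed separately.
First $165,000 at 36% = $59,400.00
Remaining $19,750 at 29% = $5,727.50
Fee: $59,400.00 + $5,727.50 = $65,127.50
Referral share: 33.5% of $65,127.50 = $21,817.71; lead counsel retains $65,127.50 − $21,817.71 = $43,309.79.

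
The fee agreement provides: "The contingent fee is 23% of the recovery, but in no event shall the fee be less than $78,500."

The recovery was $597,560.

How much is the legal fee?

$137,438.80

23% of $597,560 = $137,438.80
That exceeds the $78,500 minimum.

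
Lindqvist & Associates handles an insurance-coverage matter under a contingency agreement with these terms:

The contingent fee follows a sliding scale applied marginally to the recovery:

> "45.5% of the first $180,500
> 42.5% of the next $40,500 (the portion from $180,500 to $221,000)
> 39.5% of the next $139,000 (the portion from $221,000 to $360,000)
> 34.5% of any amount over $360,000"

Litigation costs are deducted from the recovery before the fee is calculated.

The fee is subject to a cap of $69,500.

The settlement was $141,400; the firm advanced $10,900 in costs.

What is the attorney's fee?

$59,377.50

Fee base (net of costs): $141,400 − $10,900 = $130,500
First $130,500 at 45.5% = $59,377.50
$59,377.50 is under the $69,500 cap.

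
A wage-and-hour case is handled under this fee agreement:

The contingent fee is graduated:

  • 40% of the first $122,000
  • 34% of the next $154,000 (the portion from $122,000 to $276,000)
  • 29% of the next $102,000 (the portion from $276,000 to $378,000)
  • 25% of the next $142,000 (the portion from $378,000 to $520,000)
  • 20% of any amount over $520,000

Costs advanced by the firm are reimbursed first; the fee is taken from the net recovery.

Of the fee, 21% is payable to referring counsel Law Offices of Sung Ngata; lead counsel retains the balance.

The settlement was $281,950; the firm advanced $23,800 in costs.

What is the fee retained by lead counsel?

$75,121.89

Fee base (net of costs): $281,950 − $23,800 = $258,150
First $122,000 at 40% = $48,800.00
Remaining $136,150 at 34% = $46,291.00
Fee: $48,800.00 + $46,291.00 = $95,091.00
Referral share: 21% of $95,091.00 = $19,969.11; lead counsel retains $95,091.00 − $19,969.11 = $75,121.89.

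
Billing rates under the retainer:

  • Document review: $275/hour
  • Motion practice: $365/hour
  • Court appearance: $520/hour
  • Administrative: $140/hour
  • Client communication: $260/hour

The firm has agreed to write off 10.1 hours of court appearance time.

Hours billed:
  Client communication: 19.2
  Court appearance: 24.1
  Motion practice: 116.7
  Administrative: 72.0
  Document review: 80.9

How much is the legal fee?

Document review: 80.9 × $275 = $22,247.50
Motion practice: 116.7 × $365 = $42,595.50
Court appearance: 24.1 × $520 = $12,532.00
Administrative: 72.0 × $140 = $10,080.00
Client communication: 19.2 × $260 = $4,992.00
Subtotal: $92,447.00
Write-off: 10.1 × $520 = $5,252.00
Total: $92,447.00 − $5,252.00 = $87,195.00

$87,195.00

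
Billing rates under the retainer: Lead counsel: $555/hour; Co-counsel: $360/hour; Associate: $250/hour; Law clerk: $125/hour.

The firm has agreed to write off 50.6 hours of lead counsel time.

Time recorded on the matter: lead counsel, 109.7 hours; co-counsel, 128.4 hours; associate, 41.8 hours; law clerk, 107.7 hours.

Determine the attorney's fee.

$102,937.00

Lead counsel: 109.7 × $555 = $60,883.50
Co-counsel: 128.4 × $360 = $46,224.00
Associate: 41.8 × $250 = $10,450.00
Law clerk: 107.7 × $125 = $13,462.50
Subtotal: $131,020.00
Write-off: 50.6 × $555 = $28,083.00
Total: $131,020.00 − $28,083.00 = $102,937.00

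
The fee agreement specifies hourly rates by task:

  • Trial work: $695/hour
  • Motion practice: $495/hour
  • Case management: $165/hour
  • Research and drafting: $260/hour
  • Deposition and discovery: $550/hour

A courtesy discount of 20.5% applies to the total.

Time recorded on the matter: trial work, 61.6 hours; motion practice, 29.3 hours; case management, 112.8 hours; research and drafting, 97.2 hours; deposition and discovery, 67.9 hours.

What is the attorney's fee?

Trial work: 61.6 × $695 = $42,812.00
Motion practice: 29.3 × $495 = $14,503.50
Case management: 112.8 × $165 = $18,612.00
Research and drafting: 97.2 × $260 = $25,272.00
Deposition and discovery: 67.9 × $550 = $37,345.00
Subtotal: $138,544.50
Less 20.5% discount: −$28,401.62
Total: $138,544.50 − $28,401.62 = $110,142.88

$110,142.88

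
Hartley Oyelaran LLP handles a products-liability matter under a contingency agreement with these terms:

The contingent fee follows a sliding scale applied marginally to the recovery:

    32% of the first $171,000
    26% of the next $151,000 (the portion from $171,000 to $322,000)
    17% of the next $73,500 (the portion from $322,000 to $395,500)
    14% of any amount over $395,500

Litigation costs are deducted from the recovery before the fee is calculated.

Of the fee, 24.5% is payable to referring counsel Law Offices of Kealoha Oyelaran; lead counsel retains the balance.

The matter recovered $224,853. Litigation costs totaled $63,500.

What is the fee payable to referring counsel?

Fee base (net of costs): $224,853 − $63,500 = $161,353
First $161,353 at 32% = $51,632.96
Referral share: 24.5% of $51,632.96 = $12,650.08; lead counsel retains $51,632.96 − $12,650.08 = $38,982.88.

$12,650.08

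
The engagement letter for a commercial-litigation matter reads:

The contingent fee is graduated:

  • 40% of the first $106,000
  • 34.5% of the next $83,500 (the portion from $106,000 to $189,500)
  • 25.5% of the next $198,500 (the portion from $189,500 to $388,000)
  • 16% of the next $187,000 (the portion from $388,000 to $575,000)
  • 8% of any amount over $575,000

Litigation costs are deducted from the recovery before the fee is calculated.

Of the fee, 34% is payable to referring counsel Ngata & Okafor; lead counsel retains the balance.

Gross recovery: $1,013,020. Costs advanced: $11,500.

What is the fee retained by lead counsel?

Fee base (net of costs): $1,013,020 − $11,500 = $1,001,520
First $106,000 at 40% = $42,400.00
Next $83,500 at 34.5% = $28,807.50
Next $198,500 at 25.5% = $50,617.50
Next $187,000 at 16% = $29,920.00
Remaining $426,520 at 8% = $34,121.60
Fee: $42,400.00 + $28,807.50 + $50,617.50 + $29,920.00 + $34,121.60 = $185,866.60
Referral share: 34% of $185,866.60 = $63,194.64; lead counsel retains $185,866.60 − $63,194.64 = $122,671.96.

$122,671.96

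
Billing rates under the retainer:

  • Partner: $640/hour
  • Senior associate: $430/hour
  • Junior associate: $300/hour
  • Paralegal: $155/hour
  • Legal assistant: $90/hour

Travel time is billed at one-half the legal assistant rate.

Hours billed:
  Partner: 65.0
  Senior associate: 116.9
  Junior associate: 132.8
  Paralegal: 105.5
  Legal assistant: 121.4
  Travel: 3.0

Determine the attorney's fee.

Partner: 65.0 × $640 = $41,600.00
Senior associate: 116.9 × $430 = $50,267.00
Junior associate: 132.8 × $300 = $39,840.00
Paralegal: 105.5 × $155 = $16,352.50
Legal assistant: 121.4 × $90 = $10,926.00
Subtotal: $41,600.00 + $50,267.00 + $39,840.00 + $16,352.50 + $10,926.00 = $158,985.50
Travel: 3.0 × ($90 ÷ 2) = 3.0 × $45.00 = $135.00
Total: $158,985.50 + $135.00 = $159,120.50

$159,120.50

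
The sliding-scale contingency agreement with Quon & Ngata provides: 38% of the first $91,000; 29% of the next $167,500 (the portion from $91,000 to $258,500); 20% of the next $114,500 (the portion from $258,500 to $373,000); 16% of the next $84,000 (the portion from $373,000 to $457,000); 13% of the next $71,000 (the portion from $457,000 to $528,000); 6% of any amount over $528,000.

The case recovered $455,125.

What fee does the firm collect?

$119,195.00

First $91,000 at 38% = $34,580.00
Next $167,500 at 29% = $48,575.00
Next $114,500 at 20% = $22,900.00
Remaining $82,125 at 16% = $13,140.00
Fee: $34,580.00 + $48,575.00 + $22,900.00 + $13,140.00 = $119,195.00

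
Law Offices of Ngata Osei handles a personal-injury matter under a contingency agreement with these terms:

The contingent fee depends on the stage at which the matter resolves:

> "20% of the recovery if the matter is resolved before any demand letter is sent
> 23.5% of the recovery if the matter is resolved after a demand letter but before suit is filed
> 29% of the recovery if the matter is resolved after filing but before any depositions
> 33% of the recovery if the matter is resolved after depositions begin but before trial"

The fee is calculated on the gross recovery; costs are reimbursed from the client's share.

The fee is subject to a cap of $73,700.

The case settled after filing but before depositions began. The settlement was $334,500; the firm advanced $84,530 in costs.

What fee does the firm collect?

Fee base is the gross recovery, $334,500; costs are reimbursed separately.
The matter settled after filing but before depositions began, so the 29% rate applies.
$334,500 × 29% = $97,005.00
$97,005.00 exceeds the $73,700 cap, so the fee is capped at $73,700.00.

$73,700.00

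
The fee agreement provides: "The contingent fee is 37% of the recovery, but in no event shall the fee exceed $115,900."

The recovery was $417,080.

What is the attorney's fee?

37% of $417,080 = $154,319.60
That exceeds the $115,900 cap, so the fee is capped at $115,900.

$115,900.00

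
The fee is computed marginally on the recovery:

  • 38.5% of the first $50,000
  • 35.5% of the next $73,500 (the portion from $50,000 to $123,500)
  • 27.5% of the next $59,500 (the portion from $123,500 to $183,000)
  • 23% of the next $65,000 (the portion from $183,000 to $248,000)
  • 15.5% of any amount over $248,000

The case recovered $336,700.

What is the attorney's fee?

First $50,000 at 38.5% = $19,250.00
Next $73,500 at 35.5% = $26,092.50
Next $59,500 at 27.5% = $16,362.50
Next $65,000 at 23% = $14,950.00
Remaining $88,700 at 15.5% = $13,748.50
Fee: $19,250.00 + $26,092.50 + $16,362.50 + $14,950.00 + $13,748.50 = $90,403.50

$90,403.50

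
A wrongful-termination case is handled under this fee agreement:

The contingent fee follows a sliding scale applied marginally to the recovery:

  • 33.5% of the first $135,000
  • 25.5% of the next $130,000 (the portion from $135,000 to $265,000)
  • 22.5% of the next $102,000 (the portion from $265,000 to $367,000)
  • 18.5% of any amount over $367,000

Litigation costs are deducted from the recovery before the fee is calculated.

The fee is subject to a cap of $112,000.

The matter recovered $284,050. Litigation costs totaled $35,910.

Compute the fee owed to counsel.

$74,075.70

Fee base (net of costs): $284,050 − $35,910 = $248,140
First $135,000 at 33.5% = $45,225.00
Remaining $113,140 at 25.5% = $28,850.70
Fee: $45,225.00 + $28,850.70 = $74,075.70
$74,075.70 is under the $112,000 cap.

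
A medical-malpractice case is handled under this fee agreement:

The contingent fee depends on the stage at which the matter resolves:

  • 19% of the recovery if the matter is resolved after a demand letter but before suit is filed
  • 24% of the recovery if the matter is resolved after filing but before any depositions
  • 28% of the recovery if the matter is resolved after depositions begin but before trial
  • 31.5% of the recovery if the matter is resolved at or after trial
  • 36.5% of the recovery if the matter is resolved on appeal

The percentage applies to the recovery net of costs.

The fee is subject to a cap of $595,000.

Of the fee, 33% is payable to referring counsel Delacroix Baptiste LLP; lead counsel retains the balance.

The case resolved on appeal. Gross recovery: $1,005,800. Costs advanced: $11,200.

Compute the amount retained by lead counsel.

$243,229.43

Fee base (net of costs): $1,005,800 − $11,200 = $994,600
The matter resolved on appeal, so the 36.5% rate applies.
$994,600 × 36.5% = $363,029.00
$363,029.00 is under the $595,000 cap.
Referral share: 33% of $363,029.00 = $119,799.57; lead counsel retains $363,029.00 − $119,799.57 = $243,229.43.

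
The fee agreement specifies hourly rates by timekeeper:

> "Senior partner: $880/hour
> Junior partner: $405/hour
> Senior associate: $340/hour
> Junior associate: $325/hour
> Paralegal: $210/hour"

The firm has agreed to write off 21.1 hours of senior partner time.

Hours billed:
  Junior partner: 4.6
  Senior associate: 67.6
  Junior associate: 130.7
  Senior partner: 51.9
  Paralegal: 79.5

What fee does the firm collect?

Senior partner: 51.9 × $880 = $45,672.00
Junior partner: 4.6 × $405 = $1,863.00
Senior associate: 67.6 × $340 = $22,984.00
Junior associate: 130.7 × $325 = $42,477.50
Paralegal: 79.5 × $210 = $16,695.00
Subtotal: $129,691.50
Write-off: 21.1 × $880 = $18,568.00
Total: $129,691.50 − $18,568.00 = $111,123.50

$111,123.50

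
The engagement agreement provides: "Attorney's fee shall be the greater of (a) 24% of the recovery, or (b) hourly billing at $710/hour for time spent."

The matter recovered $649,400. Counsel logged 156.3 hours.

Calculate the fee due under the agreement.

(a) 24% of $649,400 = $155,856.00
(b) 156.3 × $710 = $110,973.00
The greater is (a): $155,856.00.

$155,856.00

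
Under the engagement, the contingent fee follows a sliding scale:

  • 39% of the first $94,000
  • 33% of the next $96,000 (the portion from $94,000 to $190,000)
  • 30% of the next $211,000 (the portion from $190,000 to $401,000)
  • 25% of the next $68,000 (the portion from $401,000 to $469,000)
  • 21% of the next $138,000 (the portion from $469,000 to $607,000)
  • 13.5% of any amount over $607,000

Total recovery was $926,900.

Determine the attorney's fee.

First $94,000 at 39% = $36,660.00
Next $96,000 at 33% = $31,680.00
Next $211,000 at 30% = $63,300.00
Next $68,000 at 25% = $17,000.00
Next $138,000 at 21% = $28,980.00
Remaining $319,900 at 13.5% = $43,186.50
Fee: $36,660.00 + $31,680.00 + $63,300.00 + $17,000.00 + $28,980.00 + $43,186.50 = $220,806.50

$220,806.50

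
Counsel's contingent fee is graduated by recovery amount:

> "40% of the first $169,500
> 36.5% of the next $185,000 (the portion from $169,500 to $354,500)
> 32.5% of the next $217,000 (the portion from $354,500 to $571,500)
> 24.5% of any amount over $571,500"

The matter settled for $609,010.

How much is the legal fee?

First $169,500 at 40% = $67,800.00
Next $185,000 at 36.5% = $67,525.00
Next $217,000 at 32.5% = $70,525.00
Remaining $37,510 at 24.5% = $9,189.95
Fee: $67,800.00 + $67,525.00 + $70,525.00 + $9,189.95 = $215,039.95

$215,039.95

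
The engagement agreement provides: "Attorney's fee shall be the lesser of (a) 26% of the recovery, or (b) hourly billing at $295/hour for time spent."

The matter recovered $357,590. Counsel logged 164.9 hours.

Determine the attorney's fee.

(a) 26% of $357,590 = $92,973.40
(b) 164.9 × $295 = $48,645.50
The lesser is (b): $48,645.50.

$48,645.50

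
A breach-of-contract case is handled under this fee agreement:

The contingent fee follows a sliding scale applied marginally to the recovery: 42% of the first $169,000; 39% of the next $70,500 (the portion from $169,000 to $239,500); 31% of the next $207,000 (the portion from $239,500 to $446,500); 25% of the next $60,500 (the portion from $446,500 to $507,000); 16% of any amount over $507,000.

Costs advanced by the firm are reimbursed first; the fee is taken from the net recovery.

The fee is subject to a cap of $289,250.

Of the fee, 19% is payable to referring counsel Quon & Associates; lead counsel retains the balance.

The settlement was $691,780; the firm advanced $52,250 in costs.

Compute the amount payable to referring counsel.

$37,805.21

Fee base (net of costs): $691,780 − $52,250 = $639,530
First $169,000 at 42% = $70,980.00
Next $70,500 at 39% = $27,495.00
Next $207,000 at 31% = $64,170.00
Next $60,500 at 25% = $15,125.00
Remaining $132,530 at 16% = $21,204.80
Fee: $70,980.00 + $27,495.00 + $64,170.00 + $15,125.00 + $21,204.80 = $198,974.80
$198,974.80 is under the $289,250 cap.
Referral share: 19% of $198,974.80 = $37,805.21; lead counsel retains $198,974.80 − $37,805.21 = $161,169.59.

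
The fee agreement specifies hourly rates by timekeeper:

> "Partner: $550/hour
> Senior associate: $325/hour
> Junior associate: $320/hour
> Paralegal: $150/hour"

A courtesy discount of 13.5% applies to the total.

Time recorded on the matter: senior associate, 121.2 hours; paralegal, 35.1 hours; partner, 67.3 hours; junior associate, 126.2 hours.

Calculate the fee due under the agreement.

$105,576.71

Partner: 67.3 × $550 = $37,015.00
Senior associate: 121.2 × $325 = $39,390.00
Junior associate: 126.2 × $320 = $40,384.00
Paralegal: 35.1 × $150 = $5,265.00
Subtotal: $122,054.00
Less 13.5% discount: −$16,477.29
Total: $122,054.00 − $16,477.29 = $105,576.71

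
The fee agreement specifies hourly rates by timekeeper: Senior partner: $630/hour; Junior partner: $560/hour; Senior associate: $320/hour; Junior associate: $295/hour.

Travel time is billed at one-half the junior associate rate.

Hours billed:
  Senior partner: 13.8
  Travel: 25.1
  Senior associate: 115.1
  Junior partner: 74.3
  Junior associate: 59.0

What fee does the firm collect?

Senior partner: 13.8 × $630 = $8,694.00
Junior partner: 74.3 × $560 = $41,608.00
Senior associate: 115.1 × $320 = $36,832.00
Junior associate: 59.0 × $295 = $17,405.00
Subtotal: $8,694.00 + $41,608.00 + $36,832.00 + $17,405.00 = $104,539.00
Travel: 25.1 × ($295 ÷ 2) = 25.1 × $147.50 = $3,702.25
Total: $104,539.00 + $3,702.25 = $108,241.25

$108,241.25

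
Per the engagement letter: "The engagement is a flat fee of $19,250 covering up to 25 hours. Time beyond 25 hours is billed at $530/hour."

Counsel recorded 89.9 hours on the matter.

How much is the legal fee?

$53,647.00

Flat fee: $19,250.00
Excess hours: 89.9 − 25 = 64.9
Overrun: 64.9 × $530 = $34,397.00
Total: $19,250.00 + $34,397.00 = $53,647.00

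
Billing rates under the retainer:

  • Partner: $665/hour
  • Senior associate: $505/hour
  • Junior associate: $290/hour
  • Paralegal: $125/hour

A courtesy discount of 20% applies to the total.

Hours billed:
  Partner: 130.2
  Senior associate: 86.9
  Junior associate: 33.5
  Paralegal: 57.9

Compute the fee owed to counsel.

Partner: 130.2 × $665 = $86,583.00
Senior associate: 86.9 × $505 = $43,884.50
Junior associate: 33.5 × $290 = $9,715.00
Paralegal: 57.9 × $125 = $7,237.50
Subtotal: $147,420.00
Less 20% discount: −$29,484.00
Total: $147,420.00 − $29,484.00 = $117,936.00

$117,936.00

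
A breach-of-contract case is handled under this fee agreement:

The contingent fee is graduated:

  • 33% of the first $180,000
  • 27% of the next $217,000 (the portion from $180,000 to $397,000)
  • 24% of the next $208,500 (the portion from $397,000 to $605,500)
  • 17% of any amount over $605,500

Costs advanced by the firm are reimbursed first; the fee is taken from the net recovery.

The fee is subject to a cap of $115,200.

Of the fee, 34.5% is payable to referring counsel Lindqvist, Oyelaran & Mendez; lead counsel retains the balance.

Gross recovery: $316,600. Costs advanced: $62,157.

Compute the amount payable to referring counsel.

$27,427.37

Fee base (net of costs): $316,600 − $62,157 = $254,443
First $180,000 at 33% = $59,400.00
Remaining $74,443 at 27% = $20,099.61
Fee: $59,400.00 + $20,099.61 = $79,499.61
$79,499.61 is under the $115,200 cap.
Referral share: 34.5% of $79,499.61 = $27,427.37; lead counsel retains $79,499.61 − $27,427.37 = $52,072.24.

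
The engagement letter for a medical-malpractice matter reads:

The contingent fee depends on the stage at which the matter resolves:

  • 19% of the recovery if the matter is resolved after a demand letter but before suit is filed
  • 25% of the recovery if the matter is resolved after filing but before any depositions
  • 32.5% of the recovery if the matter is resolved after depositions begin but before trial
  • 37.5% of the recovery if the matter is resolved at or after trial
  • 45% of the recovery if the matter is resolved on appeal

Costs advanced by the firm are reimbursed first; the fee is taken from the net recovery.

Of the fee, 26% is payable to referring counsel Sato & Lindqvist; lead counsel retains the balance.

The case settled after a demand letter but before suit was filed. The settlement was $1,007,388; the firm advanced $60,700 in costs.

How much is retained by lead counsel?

Fee base (net of costs): $1,007,388 − $60,700 = $946,688
The matter settled after a demand letter but before suit was filed, so the 19% rate applies.
$946,688 × 19% = $179,870.72
Referral share: 26% of $179,870.72 = $46,766.39; lead counsel retains $179,870.72 − $46,766.39 = $133,104.33.

$133,104.33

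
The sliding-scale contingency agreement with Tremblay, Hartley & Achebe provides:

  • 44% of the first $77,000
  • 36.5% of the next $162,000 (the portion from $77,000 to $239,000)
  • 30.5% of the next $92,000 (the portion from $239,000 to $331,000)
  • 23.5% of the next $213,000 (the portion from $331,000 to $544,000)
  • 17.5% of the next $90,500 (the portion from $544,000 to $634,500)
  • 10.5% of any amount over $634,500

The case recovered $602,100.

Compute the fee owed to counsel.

First $77,000 at 44% = $33,880.00
Next $162,000 at 36.5% = $59,130.00
Next $92,000 at 30.5% = $28,060.00
Next $213,000 at 23.5% = $50,055.00
Remaining $58,100 at 17.5% = $10,167.50
Fee: $33,880.00 + $59,130.00 + $28,060.00 + $50,055.00 + $10,167.50 = $181,292.50

$181,292.50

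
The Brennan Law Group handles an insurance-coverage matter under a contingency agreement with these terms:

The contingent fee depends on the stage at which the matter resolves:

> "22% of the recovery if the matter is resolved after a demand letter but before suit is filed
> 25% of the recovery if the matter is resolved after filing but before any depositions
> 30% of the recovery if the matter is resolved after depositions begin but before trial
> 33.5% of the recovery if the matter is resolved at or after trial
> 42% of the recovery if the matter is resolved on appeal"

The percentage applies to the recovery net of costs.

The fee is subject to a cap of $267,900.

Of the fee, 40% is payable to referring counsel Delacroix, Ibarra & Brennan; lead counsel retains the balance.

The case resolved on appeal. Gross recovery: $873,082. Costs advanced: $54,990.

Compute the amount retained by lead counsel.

Fee base (net of costs): $873,082 − $54,990 = $818,092
The matter resolved on appeal, so the 42% rate applies.
$818,092 × 42% = $343,598.64
$343,598.64 exceeds the $267,900 cap, so the fee is capped at $267,900.00.
Referral share: 40% of $267,900.00 = $107,160.00; lead counsel retains $267,900.00 − $107,160.00 = $160,740.00.

$160,740.00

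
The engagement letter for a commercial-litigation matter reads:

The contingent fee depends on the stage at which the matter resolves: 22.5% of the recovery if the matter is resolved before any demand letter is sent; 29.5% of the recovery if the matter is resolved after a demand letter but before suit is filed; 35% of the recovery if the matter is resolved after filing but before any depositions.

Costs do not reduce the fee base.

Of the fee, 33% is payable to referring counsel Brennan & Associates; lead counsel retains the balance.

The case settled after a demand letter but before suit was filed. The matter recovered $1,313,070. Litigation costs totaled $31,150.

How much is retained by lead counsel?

Fee base is the gross recovery, $1,313,070; costs are reimbursed separately.
The matter settled after a demand letter but before suit was filed, so the 29.5% rate applies.
$1,313,070 × 29.5% = $387,355.65
Referral share: 33% of $387,355.65 = $127,827.36; lead counsel retains $387,355.65 − $127,827.36 = $259,528.29.

$259,528.29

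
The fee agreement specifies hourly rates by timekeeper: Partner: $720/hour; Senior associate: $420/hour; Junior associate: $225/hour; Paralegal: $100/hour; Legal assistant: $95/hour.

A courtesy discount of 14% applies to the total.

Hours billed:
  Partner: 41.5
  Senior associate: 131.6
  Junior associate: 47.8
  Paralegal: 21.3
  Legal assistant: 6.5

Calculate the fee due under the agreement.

Partner: 41.5 × $720 = $29,880.00
Senior associate: 131.6 × $420 = $55,272.00
Junior associate: 47.8 × $225 = $10,755.00
Paralegal: 21.3 × $100 = $2,130.00
Legal assistant: 6.5 × $95 = $617.50
Subtotal: $98,654.50
Less 14% discount: −$13,811.63
Total: $98,654.50 − $13,811.63 = $84,842.87

$84,842.87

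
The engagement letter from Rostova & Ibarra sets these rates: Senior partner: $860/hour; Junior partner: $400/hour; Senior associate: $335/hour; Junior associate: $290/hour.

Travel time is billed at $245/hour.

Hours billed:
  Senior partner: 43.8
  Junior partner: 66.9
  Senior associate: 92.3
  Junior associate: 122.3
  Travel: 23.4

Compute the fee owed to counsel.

$136,548.50

Senior partner: 43.8 × $860 = $37,668.00
Junior partner: 66.9 × $400 = $26,760.00
Senior associate: 92.3 × $335 = $30,920.50
Junior associate: 122.3 × $290 = $35,467.00
Subtotal: $37,668.00 + $26,760.00 + $30,920.50 + $35,467.00 = $130,815.50
Travel: 23.4 × $245 = $5,733.00
Total: $130,815.50 + $5,733.00 = $136,548.50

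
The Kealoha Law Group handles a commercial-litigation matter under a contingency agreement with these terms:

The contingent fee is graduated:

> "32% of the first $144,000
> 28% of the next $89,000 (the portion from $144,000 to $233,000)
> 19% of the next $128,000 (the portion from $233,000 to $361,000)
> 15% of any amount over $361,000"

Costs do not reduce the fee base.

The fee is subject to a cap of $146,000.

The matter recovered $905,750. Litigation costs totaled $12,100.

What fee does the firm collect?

$146,000.00

Fee base is the gross recovery, $905,750; costs are reimbursed separately.
First $144,000 at 32% = $46,080.00
Next $89,000 at 28% = $24,920.00
Next $128,000 at 19% = $24,320.00
Remaining $544,750 at 15% = $81,712.50
Fee: $46,080.00 + $24,920.00 + $24,320.00 + $81,712.50 = $177,032.50
$177,032.50 exceeds the $146,000 cap, so the fee is capped at $146,000.00.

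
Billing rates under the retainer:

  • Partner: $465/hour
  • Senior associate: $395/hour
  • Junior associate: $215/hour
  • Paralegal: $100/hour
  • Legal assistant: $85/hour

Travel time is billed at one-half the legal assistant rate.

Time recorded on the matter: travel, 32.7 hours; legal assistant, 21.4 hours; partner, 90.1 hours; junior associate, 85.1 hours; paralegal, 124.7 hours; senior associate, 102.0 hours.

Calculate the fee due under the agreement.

Partner: 90.1 × $465 = $41,896.50
Senior associate: 102.0 × $395 = $40,290.00
Junior associate: 85.1 × $215 = $18,296.50
Paralegal: 124.7 × $100 = $12,470.00
Legal assistant: 21.4 × $85 = $1,819.00
Subtotal: $41,896.50 + $40,290.00 + $18,296.50 + $12,470.00 + $1,819.00 = $114,772.00
Travel: 32.7 × ($85 ÷ 2) = 32.7 × $42.50 = $1,389.75
Total: $114,772.00 + $1,389.75 = $116,161.75

$116,161.75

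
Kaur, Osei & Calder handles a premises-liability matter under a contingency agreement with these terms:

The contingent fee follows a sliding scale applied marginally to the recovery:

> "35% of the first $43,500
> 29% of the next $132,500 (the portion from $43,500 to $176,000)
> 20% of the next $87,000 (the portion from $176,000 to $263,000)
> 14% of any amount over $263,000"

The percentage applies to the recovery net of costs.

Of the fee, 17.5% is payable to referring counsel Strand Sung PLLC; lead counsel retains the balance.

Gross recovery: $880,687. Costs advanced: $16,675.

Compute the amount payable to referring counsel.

$27,158.54

Fee base (net of costs): $880,687 − $16,675 = $864,012
First $43,500 at 35% = $15,225.00
Next $132,500 at 29% = $38,425.00
Next $87,000 at 20% = $17,400.00
Remaining $601,012 at 14% = $84,141.68
Fee: $15,225.00 + $38,425.00 + $17,400.00 + $84,141.68 = $155,191.68
Referral share: 17.5% of $155,191.68 = $27,158.54; lead counsel retains $155,191.68 − $27,158.54 = $128,033.14.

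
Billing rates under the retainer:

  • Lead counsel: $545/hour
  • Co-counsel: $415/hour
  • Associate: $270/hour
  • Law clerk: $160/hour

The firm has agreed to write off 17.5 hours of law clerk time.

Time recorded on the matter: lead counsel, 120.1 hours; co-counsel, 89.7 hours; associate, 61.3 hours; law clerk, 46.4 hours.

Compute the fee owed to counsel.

$123,855.00

Lead counsel: 120.1 × $545 = $65,454.50
Co-counsel: 89.7 × $415 = $37,225.50
Associate: 61.3 × $270 = $16,551.00
Law clerk: 46.4 × $160 = $7,424.00
Subtotal: $126,655.00
Write-off: 17.5 × $160 = $2,800.00
Total: $126,655.00 − $2,800.00 = $123,855.00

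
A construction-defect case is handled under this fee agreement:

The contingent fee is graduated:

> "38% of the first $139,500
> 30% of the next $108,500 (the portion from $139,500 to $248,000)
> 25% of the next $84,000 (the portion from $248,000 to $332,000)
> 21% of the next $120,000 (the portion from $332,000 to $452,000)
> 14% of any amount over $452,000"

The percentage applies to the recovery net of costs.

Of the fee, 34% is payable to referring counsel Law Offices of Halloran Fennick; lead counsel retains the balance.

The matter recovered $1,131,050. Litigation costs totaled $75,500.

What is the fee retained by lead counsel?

$142,729.62

Fee base (net of costs): $1,131,050 − $75,500 = $1,055,550
First $139,500 at 38% = $53,010.00
Next $108,500 at 30% = $32,550.00
Next $84,000 at 25% = $21,000.00
Next $120,000 at 21% = $25,200.00
Remaining $603,550 at 14% = $84,497.00
Fee: $53,010.00 + $32,550.00 + $21,000.00 + $25,200.00 + $84,497.00 = $216,257.00
Referral share: 34% of $216,257.00 = $73,527.38; lead counsel retains $216,257.00 − $73,527.38 = $142,729.62.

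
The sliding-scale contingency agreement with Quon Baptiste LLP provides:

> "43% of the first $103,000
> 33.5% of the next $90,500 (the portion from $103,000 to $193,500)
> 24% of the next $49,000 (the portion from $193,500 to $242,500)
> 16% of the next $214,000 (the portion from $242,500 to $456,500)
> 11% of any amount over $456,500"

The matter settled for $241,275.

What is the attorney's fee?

First $103,000 at 43% = $44,290.00
Next $90,500 at 33.5% = $30,317.50
Remaining $47,775 at 24% = $11,466.00
Fee: $44,290.00 + $30,317.50 + $11,466.00 = $86,073.50

$86,073.50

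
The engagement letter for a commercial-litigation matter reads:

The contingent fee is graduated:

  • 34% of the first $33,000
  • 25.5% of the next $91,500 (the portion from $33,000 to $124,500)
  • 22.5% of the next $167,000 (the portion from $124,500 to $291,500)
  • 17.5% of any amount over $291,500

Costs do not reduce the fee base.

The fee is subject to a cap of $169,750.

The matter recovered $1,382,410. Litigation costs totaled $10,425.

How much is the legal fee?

Fee base is the gross recovery, $1,382,410; costs are reimbursed separately.
First $33,000 at 34% = $11,220.00
Next $91,500 at 25.5% = $23,332.50
Next $167,000 at 22.5% = $37,575.00
Remaining $1,090,910 at 17.5% = $190,909.25
Fee: $11,220.00 + $23,332.50 + $37,575.00 + $190,909.25 = $263,036.75
$263,036.75 exceeds the $169,750 cap, so the fee is capped at $169,750.00.

$169,750.00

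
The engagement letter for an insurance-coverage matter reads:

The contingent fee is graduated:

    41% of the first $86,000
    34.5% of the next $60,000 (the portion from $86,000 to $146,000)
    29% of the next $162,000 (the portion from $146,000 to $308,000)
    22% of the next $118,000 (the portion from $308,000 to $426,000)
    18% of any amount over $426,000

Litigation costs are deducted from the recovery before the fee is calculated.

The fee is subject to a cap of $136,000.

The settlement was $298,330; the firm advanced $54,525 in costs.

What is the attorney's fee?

$84,323.45

Fee base (net of costs): $298,330 − $54,525 = $243,805
First $86,000 at 41% = $35,260.00
Next $60,000 at 34.5% = $20,700.00
Remaining $97,805 at 29% = $28,363.45
Fee: $35,260.00 + $20,700.00 + $28,363.45 = $84,323.45
$84,323.45 is under the $136,000 cap.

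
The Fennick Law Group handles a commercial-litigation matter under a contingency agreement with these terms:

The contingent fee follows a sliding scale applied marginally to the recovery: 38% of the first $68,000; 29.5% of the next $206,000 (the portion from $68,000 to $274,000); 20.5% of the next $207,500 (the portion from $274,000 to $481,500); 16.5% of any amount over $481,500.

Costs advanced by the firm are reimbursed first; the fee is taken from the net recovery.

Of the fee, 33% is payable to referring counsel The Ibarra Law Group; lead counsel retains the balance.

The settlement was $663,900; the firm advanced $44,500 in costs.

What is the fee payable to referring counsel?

$50,127.33

Fee base (net of costs): $663,900 − $44,500 = $619,400
First $68,000 at 38% = $25,840.00
Next $206,000 at 29.5% = $60,770.00
Next $207,500 at 20.5% = $42,537.50
Remaining $137,900 at 16.5% = $22,753.50
Fee: $25,840.00 + $60,770.00 + $42,537.50 + $22,753.50 = $151,901.00
Referral share: 33% of $151,901.00 = $50,127.33; lead counsel retains $151,901.00 − $50,127.33 = $101,773.67.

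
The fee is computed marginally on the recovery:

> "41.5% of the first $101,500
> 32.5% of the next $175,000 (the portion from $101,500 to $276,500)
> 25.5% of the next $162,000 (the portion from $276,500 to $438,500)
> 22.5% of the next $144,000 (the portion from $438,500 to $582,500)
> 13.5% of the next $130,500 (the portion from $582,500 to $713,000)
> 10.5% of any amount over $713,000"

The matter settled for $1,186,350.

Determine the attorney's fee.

$240,026.75

First $101,500 at 41.5% = $42,122.50
Next $175,000 at 32.5% = $56,875.00
Next $162,000 at 25.5% = $41,310.00
Next $144,000 at 22.5% = $32,400.00
Next $130,500 at 13.5% = $17,617.50
Remaining $473,350 at 10.5% = $49,701.75
Fee: $42,122.50 + $56,875.00 + $41,310.00 + $32,400.00 + $17,617.50 + $49,701.75 = $240,026.75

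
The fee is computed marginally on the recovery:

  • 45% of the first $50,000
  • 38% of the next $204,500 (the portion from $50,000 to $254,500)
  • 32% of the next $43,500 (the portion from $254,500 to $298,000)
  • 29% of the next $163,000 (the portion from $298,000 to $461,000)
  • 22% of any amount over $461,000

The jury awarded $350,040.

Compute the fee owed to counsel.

First $50,000 at 45% = $22,500.00
Next $204,500 at 38% = $77,710.00
Next $43,500 at 32% = $13,920.00
Remaining $52,040 at 29% = $15,091.60
Fee: $22,500.00 + $77,710.00 + $13,920.00 + $15,091.60 = $129,221.60

$129,221.60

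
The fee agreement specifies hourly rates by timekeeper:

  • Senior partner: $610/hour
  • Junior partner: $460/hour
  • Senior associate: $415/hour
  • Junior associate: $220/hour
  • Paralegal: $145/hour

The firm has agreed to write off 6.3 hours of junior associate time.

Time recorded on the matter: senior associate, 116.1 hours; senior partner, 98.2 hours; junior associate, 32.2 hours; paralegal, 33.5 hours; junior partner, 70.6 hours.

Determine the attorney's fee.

$151,115.00

Senior partner: 98.2 × $610 = $59,902.00
Junior partner: 70.6 × $460 = $32,476.00
Senior associate: 116.1 × $415 = $48,181.50
Junior associate: 32.2 × $220 = $7,084.00
Paralegal: 33.5 × $145 = $4,857.50
Subtotal: $152,501.00
Write-off: 6.3 × $220 = $1,386.00
Total: $152,501.00 − $1,386.00 = $151,115.00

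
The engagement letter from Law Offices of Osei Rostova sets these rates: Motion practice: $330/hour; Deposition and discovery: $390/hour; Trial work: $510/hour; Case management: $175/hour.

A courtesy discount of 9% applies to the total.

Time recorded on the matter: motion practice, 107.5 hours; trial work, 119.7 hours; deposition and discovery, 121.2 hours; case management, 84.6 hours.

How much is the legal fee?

Motion practice: 107.5 × $330 = $35,475.00
Deposition and discovery: 121.2 × $390 = $47,268.00
Trial work: 119.7 × $510 = $61,047.00
Case management: 84.6 × $175 = $14,805.00
Subtotal: $158,595.00
Less 9% discount: −$14,273.55
Total: $158,595.00 − $14,273.55 = $144,321.45

$144,321.45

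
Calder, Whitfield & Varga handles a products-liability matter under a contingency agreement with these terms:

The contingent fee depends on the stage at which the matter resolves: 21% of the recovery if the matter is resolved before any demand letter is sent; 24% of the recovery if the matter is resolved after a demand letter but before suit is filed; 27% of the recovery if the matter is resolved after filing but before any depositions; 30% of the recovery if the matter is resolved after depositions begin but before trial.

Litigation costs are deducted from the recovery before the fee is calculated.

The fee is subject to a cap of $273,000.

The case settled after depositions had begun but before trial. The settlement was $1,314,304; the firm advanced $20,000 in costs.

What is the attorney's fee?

Fee base (net of costs): $1,314,304 − $20,000 = $1,294,304
The matter settled after depositions had begun but before trial, so the 30% rate applies.
$1,294,304 × 30% = $388,291.20
$388,291.20 exceeds the $273,000 cap, so the fee is capped at $273,000.00.

$273,000.00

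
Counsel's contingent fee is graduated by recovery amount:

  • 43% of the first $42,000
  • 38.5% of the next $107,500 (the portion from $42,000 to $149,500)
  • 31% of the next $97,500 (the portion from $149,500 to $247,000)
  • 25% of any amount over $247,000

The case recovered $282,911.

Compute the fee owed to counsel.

First $42,000 at 43% = $18,060.00
Next $107,500 at 38.5% = $41,387.50
Next $97,500 at 31% = $30,225.00
Remaining $35,911 at 25% = $8,977.75
Fee: $18,060.00 + $41,387.50 + $30,225.00 + $8,977.75 = $98,650.25

$98,650.25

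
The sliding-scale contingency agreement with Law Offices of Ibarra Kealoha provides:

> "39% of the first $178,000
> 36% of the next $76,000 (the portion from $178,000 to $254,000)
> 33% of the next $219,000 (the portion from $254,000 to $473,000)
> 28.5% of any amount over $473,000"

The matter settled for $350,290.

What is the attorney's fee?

First $178,000 at 39% = $69,420.00
Next $76,000 at 36% = $27,360.00
Remaining $96,290 at 33% = $31,775.70
Fee: $69,420.00 + $27,360.00 + $31,775.70 = $128,555.70

$128,555.70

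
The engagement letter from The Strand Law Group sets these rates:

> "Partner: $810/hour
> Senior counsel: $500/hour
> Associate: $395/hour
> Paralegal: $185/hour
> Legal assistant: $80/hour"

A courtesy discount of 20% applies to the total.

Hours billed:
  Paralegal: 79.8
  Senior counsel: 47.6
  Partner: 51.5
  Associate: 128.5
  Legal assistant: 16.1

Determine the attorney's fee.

Partner: 51.5 × $810 = $41,715.00
Senior counsel: 47.6 × $500 = $23,800.00
Associate: 128.5 × $395 = $50,757.50
Paralegal: 79.8 × $185 = $14,763.00
Legal assistant: 16.1 × $80 = $1,288.00
Subtotal: $132,323.50
Less 20% discount: −$26,464.70
Total: $132,323.50 − $26,464.70 = $105,858.80

$105,858.80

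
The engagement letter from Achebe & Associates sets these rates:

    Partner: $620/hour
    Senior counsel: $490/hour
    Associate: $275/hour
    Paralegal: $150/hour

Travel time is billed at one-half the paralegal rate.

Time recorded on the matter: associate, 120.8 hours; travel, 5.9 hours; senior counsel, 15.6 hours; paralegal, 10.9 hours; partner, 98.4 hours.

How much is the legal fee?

$103,949.50

Partner: 98.4 × $620 = $61,008.00
Senior counsel: 15.6 × $490 = $7,644.00
Associate: 120.8 × $275 = $33,220.00
Paralegal: 10.9 × $150 = $1,635.00
Subtotal: $61,008.00 + $7,644.00 + $33,220.00 + $1,635.00 = $103,507.00
Travel: 5.9 × ($150 ÷ 2) = 5.9 × $75.00 = $442.50
Total: $103,507.00 + $442.50 = $103,949.50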